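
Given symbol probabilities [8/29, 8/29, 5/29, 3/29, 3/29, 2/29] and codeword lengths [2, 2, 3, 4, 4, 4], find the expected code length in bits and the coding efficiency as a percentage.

Average length L = Σ p_i × l_i = 2.7241 bits
Entropy H = 2.4056 bits
Efficiency η = H/L × 100% = 88.31%


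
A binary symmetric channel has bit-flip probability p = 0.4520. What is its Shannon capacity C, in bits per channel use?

For BSC with error probability p:
C = 1 - H(p) where H(p) is binary entropy
H(0.4520) = -0.4520 × log₂(0.4520) - 0.5480 × log₂(0.5480)
H(p) = 0.9933
C = 1 - 0.9933 = 0.0067 bits/use


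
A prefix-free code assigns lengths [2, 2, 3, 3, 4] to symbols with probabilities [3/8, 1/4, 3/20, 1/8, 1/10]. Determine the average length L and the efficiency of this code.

Average length L = Σ p_i × l_i = 2.4750 bits
Entropy H = 2.1484 bits
Efficiency η = H/L × 100% = 86.80%


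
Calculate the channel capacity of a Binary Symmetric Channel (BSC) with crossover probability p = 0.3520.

For BSC with error probability p:
C = 1 - H(p) where H(p) is binary entropy
H(0.3520) = -0.3520 × log₂(0.3520) - 0.6480 × log₂(0.6480)
H(p) = 0.9358
C = 1 - 0.9358 = 0.0642 bits/use


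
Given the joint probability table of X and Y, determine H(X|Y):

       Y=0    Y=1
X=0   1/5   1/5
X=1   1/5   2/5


H(X|Y) = Σ_y p(y) H(X|Y=y)
  p(Y=0) = 2/5, H(X|Y=0) = 1.0000
  p(Y=1) = 3/5, H(X|Y=1) = 0.9183
H(X|Y) = 0.4000×1.0000 + 0.6000×0.9183 = 0.9510 bits


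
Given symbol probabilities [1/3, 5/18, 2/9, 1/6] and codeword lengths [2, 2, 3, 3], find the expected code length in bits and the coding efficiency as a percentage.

Average length L = Σ p_i × l_i = 2.3889 bits
Entropy H = 1.9547 bits
Efficiency η = H/L × 100% = 81.82%


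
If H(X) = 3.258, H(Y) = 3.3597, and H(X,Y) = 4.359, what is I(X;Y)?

I(X;Y) = H(X) + H(Y) - H(X,Y)
I(X;Y) = 3.258 + 3.3597 - 4.359 = 2.2587 bits


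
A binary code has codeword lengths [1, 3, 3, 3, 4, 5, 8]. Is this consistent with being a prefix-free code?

Kraft inequality: Σ 2^(-l_i) ≤ 1 for prefix-free code
Calculating: 2^(-1) + 2^(-3) + 2^(-3) + 2^(-3) + 2^(-4) + 2^(-5) + 2^(-8)
= 0.5 + 0.125 + 0.125 + 0.125 + 0.0625 + 0.03125 + 0.00390625
= 0.9727
Since 0.9727 ≤ 1, prefix-free code exists


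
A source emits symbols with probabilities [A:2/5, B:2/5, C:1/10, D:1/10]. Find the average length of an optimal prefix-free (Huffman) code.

Huffman tree construction:
Combine smallest probabilities repeatedly
Resulting codes:
  A: 11 (length 2)
  B: 0 (length 1)
  C: 100 (length 3)
  D: 101 (length 3)
Average length = Σ p(s) × length(s) = 1.8000 bits


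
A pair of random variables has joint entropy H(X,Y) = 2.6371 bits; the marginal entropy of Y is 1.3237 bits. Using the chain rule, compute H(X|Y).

Chain rule: H(X,Y) = H(X|Y) + H(Y)
H(X|Y) = H(X,Y) - H(Y) = 2.6371 - 1.3237 = 1.3134 bits


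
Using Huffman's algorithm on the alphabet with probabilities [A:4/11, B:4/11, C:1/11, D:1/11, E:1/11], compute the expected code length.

Huffman tree construction:
Combine smallest probabilities repeatedly
Resulting codes:
  A: 11 (length 2)
  B: 0 (length 1)
  C: 1010 (length 4)
  D: 1011 (length 4)
  E: 100 (length 3)
Average length = Σ p(s) × length(s) = 2.0909 bits


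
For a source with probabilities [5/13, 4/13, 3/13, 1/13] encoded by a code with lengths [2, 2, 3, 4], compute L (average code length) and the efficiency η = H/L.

Average length L = Σ p_i × l_i = 2.3846 bits
Entropy H = 1.8262 bits
Efficiency η = H/L × 100% = 76.58%


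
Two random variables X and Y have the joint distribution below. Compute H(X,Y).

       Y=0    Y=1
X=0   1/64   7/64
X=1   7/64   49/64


H(X,Y) = -Σ p(x,y) log₂ p(x,y)
  p(0,0)=1/64: -0.0156 × log₂(0.0156) = 0.0938
  p(0,1)=7/64: -0.1094 × log₂(0.1094) = 0.3492
  p(1,0)=7/64: -0.1094 × log₂(0.1094) = 0.3492
  p(1,1)=49/64: -0.7656 × log₂(0.7656) = 0.2950
H(X,Y) = 1.0871 bits


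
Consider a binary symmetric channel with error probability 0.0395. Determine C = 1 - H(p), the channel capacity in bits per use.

For BSC with error probability p:
C = 1 - H(p) where H(p) is binary entropy
H(0.0395) = -0.0395 × log₂(0.0395) - 0.9605 × log₂(0.9605)
H(p) = 0.2400
C = 1 - 0.2400 = 0.7600 bits/use


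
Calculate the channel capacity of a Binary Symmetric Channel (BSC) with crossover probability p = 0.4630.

For BSC with error probability p:
C = 1 - H(p) where H(p) is binary entropy
H(0.4630) = -0.4630 × log₂(0.4630) - 0.5370 × log₂(0.5370)
H(p) = 0.9960
C = 1 - 0.9960 = 0.0040 bits/use


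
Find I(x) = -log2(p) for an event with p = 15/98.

Information content I(x) = -log₂(p(x))
I = -log₂(15/98) = -log₂(0.1531)
I = 2.7078 bits


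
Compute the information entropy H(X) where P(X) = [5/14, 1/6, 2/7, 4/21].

H(X) = -Σ p(x) log₂ p(x)
  -5/14 × log₂(5/14) = 0.5305
  -1/6 × log₂(1/6) = 0.4308
  -2/7 × log₂(2/7) = 0.5164
  -4/21 × log₂(4/21) = 0.4557
H(X) = 1.9334 bits


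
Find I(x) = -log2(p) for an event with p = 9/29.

Information content I(x) = -log₂(p(x))
I = -log₂(9/29) = -log₂(0.3103)
I = 1.6881 bits


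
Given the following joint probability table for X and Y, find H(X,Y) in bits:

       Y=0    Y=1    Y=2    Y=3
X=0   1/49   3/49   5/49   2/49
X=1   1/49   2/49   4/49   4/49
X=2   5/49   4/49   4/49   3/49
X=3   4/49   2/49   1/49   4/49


H(X,Y) = -Σ p(x,y) log₂ p(x,y)
  p(0,0)=1/49: -0.0204 × log₂(0.0204) = 0.1146
  p(0,1)=3/49: -0.0612 × log₂(0.0612) = 0.2467
  p(0,2)=5/49: -0.1020 × log₂(0.1020) = 0.3360
  p(0,3)=2/49: -0.0408 × log₂(0.0408) = 0.1884
  p(1,0)=1/49: -0.0204 × log₂(0.0204) = 0.1146
  p(1,1)=2/49: -0.0408 × log₂(0.0408) = 0.1884
  p(1,2)=4/49: -0.0816 × log₂(0.0816) = 0.2951
  p(1,3)=4/49: -0.0816 × log₂(0.0816) = 0.2951
  p(2,0)=5/49: -0.1020 × log₂(0.1020) = 0.3360
  p(2,1)=4/49: -0.0816 × log₂(0.0816) = 0.2951
  p(2,2)=4/49: -0.0816 × log₂(0.0816) = 0.2951
  p(2,3)=3/49: -0.0612 × log₂(0.0612) = 0.2467
  p(3,0)=4/49: -0.0816 × log₂(0.0816) = 0.2951
  p(3,1)=2/49: -0.0408 × log₂(0.0408) = 0.1884
  p(3,2)=1/49: -0.0204 × log₂(0.0204) = 0.1146
  p(3,3)=4/49: -0.0816 × log₂(0.0816) = 0.2951
H(X,Y) = 3.8447 bits


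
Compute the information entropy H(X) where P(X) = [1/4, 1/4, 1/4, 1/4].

H(X) = -Σ p(x) log₂ p(x)
  -1/4 × log₂(1/4) = 0.5000
  -1/4 × log₂(1/4) = 0.5000
  -1/4 × log₂(1/4) = 0.5000
  -1/4 × log₂(1/4) = 0.5000
H(X) = 2.0000 bits


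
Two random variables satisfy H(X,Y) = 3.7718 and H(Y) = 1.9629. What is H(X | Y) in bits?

Chain rule: H(X,Y) = H(X|Y) + H(Y)
H(X|Y) = H(X,Y) - H(Y) = 3.7718 - 1.9629 = 1.8089 bits


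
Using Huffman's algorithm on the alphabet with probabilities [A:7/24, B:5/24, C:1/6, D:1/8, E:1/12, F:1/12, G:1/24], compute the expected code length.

Huffman tree construction:
Combine smallest probabilities repeatedly
Resulting codes:
  A: 10 (length 2)
  B: 00 (length 2)
  C: 111 (length 3)
  D: 011 (length 3)
  E: 1101 (length 4)
  F: 010 (length 3)
  G: 1100 (length 4)
Average length = Σ p(s) × length(s) = 2.6250 bits


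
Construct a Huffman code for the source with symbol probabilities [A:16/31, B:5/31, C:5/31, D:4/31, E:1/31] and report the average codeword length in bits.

Huffman tree construction:
Combine smallest probabilities repeatedly
Resulting codes:
  A: 1 (length 1)
  B: 010 (length 3)
  C: 011 (length 3)
  D: 001 (length 3)
  E: 000 (length 3)
Average length = Σ p(s) × length(s) = 1.9677 bits


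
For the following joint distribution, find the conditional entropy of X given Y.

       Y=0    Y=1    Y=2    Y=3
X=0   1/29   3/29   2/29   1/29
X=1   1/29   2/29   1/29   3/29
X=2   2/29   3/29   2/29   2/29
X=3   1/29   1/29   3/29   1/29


H(X|Y) = Σ_y p(y) H(X|Y=y)
  p(Y=0) = 5/29, H(X|Y=0) = 1.9219
  p(Y=1) = 9/29, H(X|Y=1) = 1.8911
  p(Y=2) = 8/29, H(X|Y=2) = 1.9056
  p(Y=3) = 7/29, H(X|Y=3) = 1.8424
H(X|Y) = 0.1724×1.9219 + 0.3103×1.8911 + 0.2759×1.9056 + 0.2414×1.8424 = 1.8887 bits


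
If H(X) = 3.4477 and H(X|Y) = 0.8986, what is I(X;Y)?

I(X;Y) = H(X) - H(X|Y)
I(X;Y) = 3.4477 - 0.8986 = 2.5491 bits


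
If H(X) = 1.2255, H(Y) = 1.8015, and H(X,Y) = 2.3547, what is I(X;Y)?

I(X;Y) = H(X) + H(Y) - H(X,Y)
I(X;Y) = 1.2255 + 1.8015 - 2.3547 = 0.6723 bits


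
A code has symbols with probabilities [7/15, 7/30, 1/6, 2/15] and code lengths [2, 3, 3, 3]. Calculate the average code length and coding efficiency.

Average length L = Σ p_i × l_i = 2.5333 bits
Entropy H = 1.8214 bits
Efficiency η = H/L × 100% = 71.90%


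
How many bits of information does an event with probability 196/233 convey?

Information content I(x) = -log₂(p(x))
I = -log₂(196/233) = -log₂(0.8412)
I = 0.2495 bits


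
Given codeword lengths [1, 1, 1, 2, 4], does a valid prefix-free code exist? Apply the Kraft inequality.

Kraft inequality: Σ 2^(-l_i) ≤ 1 for prefix-free code
Calculating: 2^(-1) + 2^(-1) + 2^(-1) + 2^(-2) + 2^(-4)
= 0.5 + 0.5 + 0.5 + 0.25 + 0.0625
= 1.8125
Since 1.8125 > 1, prefix-free code does not exist


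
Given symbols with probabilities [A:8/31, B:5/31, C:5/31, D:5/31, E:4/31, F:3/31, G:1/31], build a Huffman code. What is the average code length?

Huffman tree construction:
Combine smallest probabilities repeatedly
Resulting codes:
  A: 01 (length 2)
  B: 110 (length 3)
  C: 111 (length 3)
  D: 00 (length 2)
  E: 100 (length 3)
  F: 1011 (length 4)
  G: 1010 (length 4)
Average length = Σ p(s) × length(s) = 2.7097 bits


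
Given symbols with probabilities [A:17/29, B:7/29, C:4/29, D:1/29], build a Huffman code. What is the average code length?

Huffman tree construction:
Combine smallest probabilities repeatedly
Resulting codes:
  A: 1 (length 1)
  B: 01 (length 2)
  C: 001 (length 3)
  D: 000 (length 3)
Average length = Σ p(s) × length(s) = 1.5862 bits


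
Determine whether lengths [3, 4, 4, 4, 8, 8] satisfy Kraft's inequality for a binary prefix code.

Kraft inequality: Σ 2^(-l_i) ≤ 1 for prefix-free code
Calculating: 2^(-3) + 2^(-4) + 2^(-4) + 2^(-4) + 2^(-8) + 2^(-8)
= 0.125 + 0.0625 + 0.0625 + 0.0625 + 0.00390625 + 0.00390625
= 0.3203
Since 0.3203 ≤ 1, prefix-free code exists


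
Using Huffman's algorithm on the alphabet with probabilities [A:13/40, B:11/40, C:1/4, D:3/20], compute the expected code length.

Huffman tree construction:
Combine smallest probabilities repeatedly
Resulting codes:
  A: 11 (length 2)
  B: 10 (length 2)
  C: 01 (length 2)
  D: 00 (length 2)
Average length = Σ p(s) × length(s) = 2.0000 bits


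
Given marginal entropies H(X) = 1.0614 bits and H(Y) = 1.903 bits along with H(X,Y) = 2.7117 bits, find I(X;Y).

I(X;Y) = H(X) + H(Y) - H(X,Y)
I(X;Y) = 1.0614 + 1.903 - 2.7117 = 0.2527 bits


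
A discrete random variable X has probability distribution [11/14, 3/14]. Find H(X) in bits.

H(X) = -Σ p(x) log₂ p(x)
  -11/14 × log₂(11/14) = 0.2734
  -3/14 × log₂(3/14) = 0.4762
H(X) = 0.7496 bits


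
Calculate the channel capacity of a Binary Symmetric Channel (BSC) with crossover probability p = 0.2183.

For BSC with error probability p:
C = 1 - H(p) where H(p) is binary entropy
H(0.2183) = -0.2183 × log₂(0.2183) - 0.7817 × log₂(0.7817)
H(p) = 0.7571
C = 1 - 0.7571 = 0.2429 bits/use


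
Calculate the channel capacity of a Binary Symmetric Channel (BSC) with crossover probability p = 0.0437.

For BSC with error probability p:
C = 1 - H(p) where H(p) is binary entropy
H(0.0437) = -0.0437 × log₂(0.0437) - 0.9563 × log₂(0.9563)
H(p) = 0.2590
C = 1 - 0.2590 = 0.7410 bits/use


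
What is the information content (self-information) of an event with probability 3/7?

Information content I(x) = -log₂(p(x))
I = -log₂(3/7) = -log₂(0.4286)
I = 1.2224 bits


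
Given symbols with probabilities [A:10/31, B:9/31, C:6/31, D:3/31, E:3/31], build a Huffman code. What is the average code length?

Huffman tree construction:
Combine smallest probabilities repeatedly
Resulting codes:
  A: 11 (length 2)
  B: 10 (length 2)
  C: 00 (length 2)
  D: 010 (length 3)
  E: 011 (length 3)
Average length = Σ p(s) × length(s) = 2.1935 bits


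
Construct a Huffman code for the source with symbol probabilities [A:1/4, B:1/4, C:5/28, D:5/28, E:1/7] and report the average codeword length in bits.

Huffman tree construction:
Combine smallest probabilities repeatedly
Resulting codes:
  A: 01 (length 2)
  B: 10 (length 2)
  C: 111 (length 3)
  D: 00 (length 2)
  E: 110 (length 3)
Average length = Σ p(s) × length(s) = 2.3214 bits


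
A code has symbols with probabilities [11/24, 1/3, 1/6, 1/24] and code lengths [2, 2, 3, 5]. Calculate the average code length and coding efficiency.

Average length L = Σ p_i × l_i = 2.2917 bits
Entropy H = 1.6661 bits
Efficiency η = H/L × 100% = 72.70%


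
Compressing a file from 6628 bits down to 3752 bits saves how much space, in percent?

Space savings = (1 - Compressed/Original) × 100%
= (1 - 3752/6628) × 100%
= 43.39%


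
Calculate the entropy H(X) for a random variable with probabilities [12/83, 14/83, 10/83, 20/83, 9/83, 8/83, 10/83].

H(X) = -Σ p(x) log₂ p(x)
  -12/83 × log₂(12/83) = 0.4034
  -14/83 × log₂(14/83) = 0.4331
  -10/83 × log₂(10/83) = 0.3678
  -20/83 × log₂(20/83) = 0.4947
  -9/83 × log₂(9/83) = 0.3475
  -8/83 × log₂(8/83) = 0.3253
  -10/83 × log₂(10/83) = 0.3678
H(X) = 2.7398 bits


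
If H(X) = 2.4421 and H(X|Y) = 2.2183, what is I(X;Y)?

I(X;Y) = H(X) - H(X|Y)
I(X;Y) = 2.4421 - 2.2183 = 0.2238 bits


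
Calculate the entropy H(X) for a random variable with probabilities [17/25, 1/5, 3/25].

H(X) = -Σ p(x) log₂ p(x)
  -17/25 × log₂(17/25) = 0.3783
  -1/5 × log₂(1/5) = 0.4644
  -3/25 × log₂(3/25) = 0.3671
H(X) = 1.2098 bits


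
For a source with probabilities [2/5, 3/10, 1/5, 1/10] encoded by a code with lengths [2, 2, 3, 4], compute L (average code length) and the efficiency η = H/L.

Average length L = Σ p_i × l_i = 2.4000 bits
Entropy H = 1.8464 bits
Efficiency η = H/L × 100% = 76.93%


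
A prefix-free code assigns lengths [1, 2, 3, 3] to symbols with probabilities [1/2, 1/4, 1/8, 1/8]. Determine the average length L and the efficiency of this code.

Average length L = Σ p_i × l_i = 1.7500 bits
Entropy H = 1.7500 bits
Efficiency η = H/L × 100% = 100.00%


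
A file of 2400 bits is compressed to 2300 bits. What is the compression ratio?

Compression ratio = Original / Compressed
= 2400 / 2300 = 1.04:1


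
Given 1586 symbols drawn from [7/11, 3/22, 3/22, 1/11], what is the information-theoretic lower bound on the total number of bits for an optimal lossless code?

Entropy H = 1.5134 bits/symbol
Minimum bits = H × n = 1.5134 × 1586
= 2400.25 bits


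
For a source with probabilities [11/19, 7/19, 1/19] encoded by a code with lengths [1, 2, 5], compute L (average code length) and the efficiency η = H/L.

Average length L = Σ p_i × l_i = 1.5789 bits
Entropy H = 1.2108 bits
Efficiency η = H/L × 100% = 76.68%


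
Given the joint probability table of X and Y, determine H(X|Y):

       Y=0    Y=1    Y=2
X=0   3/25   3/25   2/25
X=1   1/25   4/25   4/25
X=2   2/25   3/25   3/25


H(X|Y) = Σ_y p(y) H(X|Y=y)
  p(Y=0) = 6/25, H(X|Y=0) = 1.4591
  p(Y=1) = 2/5, H(X|Y=1) = 1.5710
  p(Y=2) = 9/25, H(X|Y=2) = 1.5305
H(X|Y) = 0.2400×1.4591 + 0.4000×1.5710 + 0.3600×1.5305 = 1.5296 bits


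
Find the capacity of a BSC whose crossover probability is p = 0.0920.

For BSC with error probability p:
C = 1 - H(p) where H(p) is binary entropy
H(0.0920) = -0.0920 × log₂(0.0920) - 0.9080 × log₂(0.9080)
H(p) = 0.4431
C = 1 - 0.4431 = 0.5569 bits/use


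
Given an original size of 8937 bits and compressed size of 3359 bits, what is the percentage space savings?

Space savings = (1 - Compressed/Original) × 100%
= (1 - 3359/8937) × 100%
= 62.41%


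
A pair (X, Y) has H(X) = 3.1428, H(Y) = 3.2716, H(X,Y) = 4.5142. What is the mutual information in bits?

I(X;Y) = H(X) + H(Y) - H(X,Y)
I(X;Y) = 3.1428 + 3.2716 - 4.5142 = 1.9002 bits


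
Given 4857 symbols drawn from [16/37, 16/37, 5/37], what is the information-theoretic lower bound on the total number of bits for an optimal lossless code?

Entropy H = 1.4362 bits/symbol
Minimum bits = H × n = 1.4362 × 4857
= 6975.72 bits


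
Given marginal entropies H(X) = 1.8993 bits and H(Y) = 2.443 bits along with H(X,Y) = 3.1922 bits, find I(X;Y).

I(X;Y) = H(X) + H(Y) - H(X,Y)
I(X;Y) = 1.8993 + 2.443 - 3.1922 = 1.1501 bits


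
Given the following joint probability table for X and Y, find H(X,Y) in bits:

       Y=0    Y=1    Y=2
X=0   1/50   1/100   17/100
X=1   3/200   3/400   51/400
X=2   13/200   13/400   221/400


H(X,Y) = -Σ p(x,y) log₂ p(x,y)
  p(0,0)=1/50: -0.0200 × log₂(0.0200) = 0.1129
  p(0,1)=1/100: -0.0100 × log₂(0.0100) = 0.0664
  p(0,2)=17/100: -0.1700 × log₂(0.1700) = 0.4346
  p(1,0)=3/200: -0.0150 × log₂(0.0150) = 0.0909
  p(1,1)=3/400: -0.0075 × log₂(0.0075) = 0.0529
  p(1,2)=51/400: -0.1275 × log₂(0.1275) = 0.3789
  p(2,0)=13/200: -0.0650 × log₂(0.0650) = 0.2563
  p(2,1)=13/400: -0.0325 × log₂(0.0325) = 0.1607
  p(2,2)=221/400: -0.5525 × log₂(0.5525) = 0.4729
H(X,Y) = 2.0265 bits


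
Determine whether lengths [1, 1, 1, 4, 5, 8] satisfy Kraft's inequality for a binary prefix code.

Kraft inequality: Σ 2^(-l_i) ≤ 1 for prefix-free code
Calculating: 2^(-1) + 2^(-1) + 2^(-1) + 2^(-4) + 2^(-5) + 2^(-8)
= 0.5 + 0.5 + 0.5 + 0.0625 + 0.03125 + 0.00390625
= 1.5977
Since 1.5977 > 1, prefix-free code does not exist


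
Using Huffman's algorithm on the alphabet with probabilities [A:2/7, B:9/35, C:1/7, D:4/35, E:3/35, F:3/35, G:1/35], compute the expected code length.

Huffman tree construction:
Combine smallest probabilities repeatedly
Resulting codes:
  A: 11 (length 2)
  B: 01 (length 2)
  C: 101 (length 3)
  D: 001 (length 3)
  E: 1001 (length 4)
  F: 000 (length 3)
  G: 1000 (length 4)
Average length = Σ p(s) × length(s) = 2.5714 bits


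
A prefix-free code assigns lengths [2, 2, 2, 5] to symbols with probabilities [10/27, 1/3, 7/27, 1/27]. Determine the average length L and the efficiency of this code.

Average length L = Σ p_i × l_i = 2.1111 bits
Entropy H = 1.7401 bits
Efficiency η = H/L × 100% = 82.42%


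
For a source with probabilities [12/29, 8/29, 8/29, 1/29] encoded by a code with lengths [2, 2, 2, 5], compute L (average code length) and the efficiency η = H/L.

Average length L = Σ p_i × l_i = 2.1034 bits
Entropy H = 1.7194 bits
Efficiency η = H/L × 100% = 81.74%


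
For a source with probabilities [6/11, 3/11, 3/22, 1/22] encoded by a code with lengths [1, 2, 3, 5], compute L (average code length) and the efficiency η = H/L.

Average length L = Σ p_i × l_i = 1.7273 bits
Entropy H = 1.5829 bits
Efficiency η = H/L × 100% = 91.64%


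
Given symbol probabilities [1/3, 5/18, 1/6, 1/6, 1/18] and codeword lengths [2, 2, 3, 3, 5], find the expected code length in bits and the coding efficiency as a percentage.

Average length L = Σ p_i × l_i = 2.5000 bits
Entropy H = 2.1350 bits
Efficiency η = H/L × 100% = 85.40%


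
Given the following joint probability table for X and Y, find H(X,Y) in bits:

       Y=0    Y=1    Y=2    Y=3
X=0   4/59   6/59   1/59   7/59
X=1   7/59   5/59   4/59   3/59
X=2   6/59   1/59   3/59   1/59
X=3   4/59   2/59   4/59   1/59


H(X,Y) = -Σ p(x,y) log₂ p(x,y)
  p(0,0)=4/59: -0.0678 × log₂(0.0678) = 0.2632
  p(0,1)=6/59: -0.1017 × log₂(0.1017) = 0.3354
  p(0,2)=1/59: -0.0169 × log₂(0.0169) = 0.0997
  p(0,3)=7/59: -0.1186 × log₂(0.1186) = 0.3649
  p(1,0)=7/59: -0.1186 × log₂(0.1186) = 0.3649
  p(1,1)=5/59: -0.0847 × log₂(0.0847) = 0.3018
  p(1,2)=4/59: -0.0678 × log₂(0.0678) = 0.2632
  p(1,3)=3/59: -0.0508 × log₂(0.0508) = 0.2185
  p(2,0)=6/59: -0.1017 × log₂(0.1017) = 0.3354
  p(2,1)=1/59: -0.0169 × log₂(0.0169) = 0.0997
  p(2,2)=3/59: -0.0508 × log₂(0.0508) = 0.2185
  p(2,3)=1/59: -0.0169 × log₂(0.0169) = 0.0997
  p(3,0)=4/59: -0.0678 × log₂(0.0678) = 0.2632
  p(3,1)=2/59: -0.0339 × log₂(0.0339) = 0.1655
  p(3,2)=4/59: -0.0678 × log₂(0.0678) = 0.2632
  p(3,3)=1/59: -0.0169 × log₂(0.0169) = 0.0997
H(X,Y) = 3.7565 bits


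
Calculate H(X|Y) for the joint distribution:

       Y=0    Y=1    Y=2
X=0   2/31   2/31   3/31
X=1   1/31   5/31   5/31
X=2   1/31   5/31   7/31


H(X|Y) = Σ_y p(y) H(X|Y=y)
  p(Y=0) = 4/31, H(X|Y=0) = 1.5000
  p(Y=1) = 12/31, H(X|Y=1) = 1.4834
  p(Y=2) = 15/31, H(X|Y=2) = 1.5058
H(X|Y) = 0.1290×1.5000 + 0.3871×1.4834 + 0.4839×1.5058 = 1.4964 bits


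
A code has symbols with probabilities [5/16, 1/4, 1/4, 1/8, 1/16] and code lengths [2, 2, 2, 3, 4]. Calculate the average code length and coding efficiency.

Average length L = Σ p_i × l_i = 2.2500 bits
Entropy H = 2.1494 bits
Efficiency η = H/L × 100% = 95.53%


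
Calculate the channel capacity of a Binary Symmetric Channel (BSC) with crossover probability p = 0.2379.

For BSC with error probability p:
C = 1 - H(p) where H(p) is binary entropy
H(0.2379) = -0.2379 × log₂(0.2379) - 0.7621 × log₂(0.7621)
H(p) = 0.7915
C = 1 - 0.7915 = 0.2085 bits/use


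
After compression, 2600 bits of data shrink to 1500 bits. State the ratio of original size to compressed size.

Compression ratio = Original / Compressed
= 2600 / 1500 = 1.73:1


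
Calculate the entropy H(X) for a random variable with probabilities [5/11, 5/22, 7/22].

H(X) = -Σ p(x) log₂ p(x)
  -5/11 × log₂(5/11) = 0.5170
  -5/22 × log₂(5/22) = 0.4858
  -7/22 × log₂(7/22) = 0.5257
H(X) = 1.5285 bits


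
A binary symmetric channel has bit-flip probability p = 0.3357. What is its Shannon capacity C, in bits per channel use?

For BSC with error probability p:
C = 1 - H(p) where H(p) is binary entropy
H(0.3357) = -0.3357 × log₂(0.3357) - 0.6643 × log₂(0.6643)
H(p) = 0.9206
C = 1 - 0.9206 = 0.0794 bits/use


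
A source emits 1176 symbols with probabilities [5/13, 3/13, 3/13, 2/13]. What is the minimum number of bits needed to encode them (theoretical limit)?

Entropy H = 1.9220 bits/symbol
Minimum bits = H × n = 1.9220 × 1176
= 2260.30 bits


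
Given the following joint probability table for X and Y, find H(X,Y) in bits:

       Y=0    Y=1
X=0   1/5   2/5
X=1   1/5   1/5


H(X,Y) = -Σ p(x,y) log₂ p(x,y)
  p(0,0)=1/5: -0.2000 × log₂(0.2000) = 0.4644
  p(0,1)=2/5: -0.4000 × log₂(0.4000) = 0.5288
  p(1,0)=1/5: -0.2000 × log₂(0.2000) = 0.4644
  p(1,1)=1/5: -0.2000 × log₂(0.2000) = 0.4644
H(X,Y) = 1.9219 bits


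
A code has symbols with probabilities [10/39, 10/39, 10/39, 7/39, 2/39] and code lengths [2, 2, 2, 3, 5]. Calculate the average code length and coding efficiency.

Average length L = Σ p_i × l_i = 2.3333 bits
Entropy H = 2.1749 bits
Efficiency η = H/L × 100% = 93.21%


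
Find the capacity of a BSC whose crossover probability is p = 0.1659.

For BSC with error probability p:
C = 1 - H(p) where H(p) is binary entropy
H(0.1659) = -0.1659 × log₂(0.1659) - 0.8341 × log₂(0.8341)
H(p) = 0.6482
C = 1 - 0.6482 = 0.3518 bits/use


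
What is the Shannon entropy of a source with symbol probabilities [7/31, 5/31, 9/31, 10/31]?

H(X) = -Σ p(x) log₂ p(x)
  -7/31 × log₂(7/31) = 0.4848
  -5/31 × log₂(5/31) = 0.4246
  -9/31 × log₂(9/31) = 0.5180
  -10/31 × log₂(10/31) = 0.5265
H(X) = 1.9539 bits


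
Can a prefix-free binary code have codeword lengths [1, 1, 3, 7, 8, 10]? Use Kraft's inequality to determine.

Kraft inequality: Σ 2^(-l_i) ≤ 1 for prefix-free code
Calculating: 2^(-1) + 2^(-1) + 2^(-3) + 2^(-7) + 2^(-8) + 2^(-10)
= 0.5 + 0.5 + 0.125 + 0.0078125 + 0.00390625 + 0.0009765625
= 1.1377
Since 1.1377 > 1, prefix-free code does not exist


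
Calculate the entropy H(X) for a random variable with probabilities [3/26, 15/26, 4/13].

H(X) = -Σ p(x) log₂ p(x)
  -3/26 × log₂(3/26) = 0.3595
  -15/26 × log₂(15/26) = 0.4578
  -4/13 × log₂(4/13) = 0.5232
H(X) = 1.3405 bits


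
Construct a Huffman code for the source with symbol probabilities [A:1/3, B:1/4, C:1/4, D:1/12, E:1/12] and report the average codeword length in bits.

Huffman tree construction:
Combine smallest probabilities repeatedly
Resulting codes:
  A: 11 (length 2)
  B: 01 (length 2)
  C: 10 (length 2)
  D: 000 (length 3)
  E: 001 (length 3)
Average length = Σ p(s) × length(s) = 2.1667 bits


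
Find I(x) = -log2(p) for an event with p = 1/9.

Information content I(x) = -log₂(p(x))
I = -log₂(1/9) = -log₂(0.1111)
I = 3.1699 bits


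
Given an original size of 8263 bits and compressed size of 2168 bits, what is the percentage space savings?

Space savings = (1 - Compressed/Original) × 100%
= (1 - 2168/8263) × 100%
= 73.76%


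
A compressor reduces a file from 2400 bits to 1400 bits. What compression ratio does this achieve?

Compression ratio = Original / Compressed
= 2400 / 1400 = 1.71:1


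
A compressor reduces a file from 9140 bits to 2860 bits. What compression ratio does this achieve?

Compression ratio = Original / Compressed
= 9140 / 2860 = 3.20:1


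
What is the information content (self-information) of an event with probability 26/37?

Information content I(x) = -log₂(p(x))
I = -log₂(26/37) = -log₂(0.7027)
I = 0.5090 bits


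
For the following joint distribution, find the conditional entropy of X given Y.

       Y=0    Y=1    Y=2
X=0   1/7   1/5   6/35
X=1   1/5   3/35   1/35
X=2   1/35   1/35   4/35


H(X|Y) = Σ_y p(y) H(X|Y=y)
  p(Y=0) = 13/35, H(X|Y=0) = 1.2957
  p(Y=1) = 11/35, H(X|Y=1) = 1.2407
  p(Y=2) = 11/35, H(X|Y=2) = 1.3222
H(X|Y) = 0.3714×1.2957 + 0.3143×1.2407 + 0.3143×1.3222 = 1.2867 bits


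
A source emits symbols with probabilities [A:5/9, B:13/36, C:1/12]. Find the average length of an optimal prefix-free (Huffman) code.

Huffman tree construction:
Combine smallest probabilities repeatedly
Resulting codes:
  A: 1 (length 1)
  B: 01 (length 2)
  C: 00 (length 2)
Average length = Σ p(s) × length(s) = 1.4444 bits


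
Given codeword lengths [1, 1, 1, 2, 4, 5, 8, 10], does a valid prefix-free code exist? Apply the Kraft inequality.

Kraft inequality: Σ 2^(-l_i) ≤ 1 for prefix-free code
Calculating: 2^(-1) + 2^(-1) + 2^(-1) + 2^(-2) + 2^(-4) + 2^(-5) + 2^(-8) + 2^(-10)
= 0.5 + 0.5 + 0.5 + 0.25 + 0.0625 + 0.03125 + 0.00390625 + 0.0009765625
= 1.8486
Since 1.8486 > 1, prefix-free code does not exist


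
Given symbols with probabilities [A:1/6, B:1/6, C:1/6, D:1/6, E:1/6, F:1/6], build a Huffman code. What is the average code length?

Huffman tree construction:
Combine smallest probabilities repeatedly
Resulting codes:
  A: 100 (length 3)
  B: 101 (length 3)
  C: 110 (length 3)
  D: 111 (length 3)
  E: 00 (length 2)
  F: 01 (length 2)
Average length = Σ p(s) × length(s) = 2.6667 bits


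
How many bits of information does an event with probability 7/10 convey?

Information content I(x) = -log₂(p(x))
I = -log₂(7/10) = -log₂(0.7000)
I = 0.5146 bits


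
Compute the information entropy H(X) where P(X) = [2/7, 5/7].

H(X) = -Σ p(x) log₂ p(x)
  -2/7 × log₂(2/7) = 0.5164
  -5/7 × log₂(5/7) = 0.3467
H(X) = 0.8631 bits


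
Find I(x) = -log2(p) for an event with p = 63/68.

Information content I(x) = -log₂(p(x))
I = -log₂(63/68) = -log₂(0.9265)
I = 0.1102 bits


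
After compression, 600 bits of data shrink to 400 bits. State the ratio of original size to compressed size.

Compression ratio = Original / Compressed
= 600 / 400 = 1.50:1


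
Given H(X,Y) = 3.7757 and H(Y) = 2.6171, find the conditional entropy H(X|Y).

Chain rule: H(X,Y) = H(X|Y) + H(Y)
H(X|Y) = H(X,Y) - H(Y) = 3.7757 - 2.6171 = 1.1586 bits


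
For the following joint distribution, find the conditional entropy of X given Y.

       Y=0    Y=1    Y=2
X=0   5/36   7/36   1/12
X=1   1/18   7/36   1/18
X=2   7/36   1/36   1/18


H(X|Y) = Σ_y p(y) H(X|Y=y)
  p(Y=0) = 7/18, H(X|Y=0) = 1.4316
  p(Y=1) = 5/12, H(X|Y=1) = 1.2867
  p(Y=2) = 7/36, H(X|Y=2) = 1.5567
H(X|Y) = 0.3889×1.4316 + 0.4167×1.2867 + 0.1944×1.5567 = 1.3955 bits


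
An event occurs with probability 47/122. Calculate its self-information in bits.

Information content I(x) = -log₂(p(x))
I = -log₂(47/122) = -log₂(0.3852)
I = 1.3761 bits


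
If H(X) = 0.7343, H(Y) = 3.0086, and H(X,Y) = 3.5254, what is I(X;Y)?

I(X;Y) = H(X) + H(Y) - H(X,Y)
I(X;Y) = 0.7343 + 3.0086 - 3.5254 = 0.2175 bits


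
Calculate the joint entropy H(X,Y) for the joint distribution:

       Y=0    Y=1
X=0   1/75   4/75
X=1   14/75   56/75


H(X,Y) = -Σ p(x,y) log₂ p(x,y)
  p(0,0)=1/75: -0.0133 × log₂(0.0133) = 0.0831
  p(0,1)=4/75: -0.0533 × log₂(0.0533) = 0.2255
  p(1,0)=14/75: -0.1867 × log₂(0.1867) = 0.4520
  p(1,1)=56/75: -0.7467 × log₂(0.7467) = 0.3147
H(X,Y) = 1.0753 bits


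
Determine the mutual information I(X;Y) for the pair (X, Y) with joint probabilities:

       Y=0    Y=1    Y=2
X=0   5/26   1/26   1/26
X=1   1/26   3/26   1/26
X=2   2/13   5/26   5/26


H(X) = 1.4480, H(Y) = 1.5697, H(X,Y) = 2.8703
I(X;Y) = H(X) + H(Y) - H(X,Y) = 0.1473 bits


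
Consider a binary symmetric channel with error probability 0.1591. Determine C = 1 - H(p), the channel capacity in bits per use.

For BSC with error probability p:
C = 1 - H(p) where H(p) is binary entropy
H(0.1591) = -0.1591 × log₂(0.1591) - 0.8409 × log₂(0.8409)
H(p) = 0.6322
C = 1 - 0.6322 = 0.3678 bits/use


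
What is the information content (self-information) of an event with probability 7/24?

Information content I(x) = -log₂(p(x))
I = -log₂(7/24) = -log₂(0.2917)
I = 1.7776 bits


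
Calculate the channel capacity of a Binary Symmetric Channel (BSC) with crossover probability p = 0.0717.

For BSC with error probability p:
C = 1 - H(p) where H(p) is binary entropy
H(0.0717) = -0.0717 × log₂(0.0717) - 0.9283 × log₂(0.9283)
H(p) = 0.3722
C = 1 - 0.3722 = 0.6278 bits/use


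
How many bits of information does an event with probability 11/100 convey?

Information content I(x) = -log₂(p(x))
I = -log₂(11/100) = -log₂(0.1100)
I = 3.1844 bits


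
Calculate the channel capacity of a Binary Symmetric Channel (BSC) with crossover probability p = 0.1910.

For BSC with error probability p:
C = 1 - H(p) where H(p) is binary entropy
H(0.1910) = -0.1910 × log₂(0.1910) - 0.8090 × log₂(0.8090)
H(p) = 0.7036
C = 1 - 0.7036 = 0.2964 bits/use


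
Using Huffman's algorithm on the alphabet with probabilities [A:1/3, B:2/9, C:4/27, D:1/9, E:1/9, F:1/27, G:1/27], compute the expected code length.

Huffman tree construction:
Combine smallest probabilities repeatedly
Resulting codes:
  A: 11 (length 2)
  B: 01 (length 2)
  C: 101 (length 3)
  D: 001 (length 3)
  E: 100 (length 3)
  F: 0000 (length 4)
  G: 0001 (length 4)
Average length = Σ p(s) × length(s) = 2.5185 bits


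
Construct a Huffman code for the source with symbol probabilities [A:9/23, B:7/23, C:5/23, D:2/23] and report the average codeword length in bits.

Huffman tree construction:
Combine smallest probabilities repeatedly
Resulting codes:
  A: 0 (length 1)
  B: 10 (length 2)
  C: 111 (length 3)
  D: 110 (length 3)
Average length = Σ p(s) × length(s) = 1.9130 bits


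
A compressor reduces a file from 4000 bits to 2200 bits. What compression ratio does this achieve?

Compression ratio = Original / Compressed
= 4000 / 2200 = 1.82:1


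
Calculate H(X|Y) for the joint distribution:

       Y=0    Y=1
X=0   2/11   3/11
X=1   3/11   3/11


H(X|Y) = Σ_y p(y) H(X|Y=y)
  p(Y=0) = 5/11, H(X|Y=0) = 0.9710
  p(Y=1) = 6/11, H(X|Y=1) = 1.0000
H(X|Y) = 0.4545×0.9710 + 0.5455×1.0000 = 0.9868 bits


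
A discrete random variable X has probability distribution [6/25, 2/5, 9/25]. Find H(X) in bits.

H(X) = -Σ p(x) log₂ p(x)
  -6/25 × log₂(6/25) = 0.4941
  -2/5 × log₂(2/5) = 0.5288
  -9/25 × log₂(9/25) = 0.5306
H(X) = 1.5535 bits


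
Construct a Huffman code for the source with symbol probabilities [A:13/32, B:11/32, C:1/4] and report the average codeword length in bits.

Huffman tree construction:
Combine smallest probabilities repeatedly
Resulting codes:
  A: 0 (length 1)
  B: 11 (length 2)
  C: 10 (length 2)
Average length = Σ p(s) × length(s) = 1.5938 bits


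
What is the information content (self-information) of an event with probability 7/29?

Information content I(x) = -log₂(p(x))
I = -log₂(7/29) = -log₂(0.2414)
I = 2.0506 bits


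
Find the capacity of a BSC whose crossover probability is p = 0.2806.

For BSC with error probability p:
C = 1 - H(p) where H(p) is binary entropy
H(0.2806) = -0.2806 × log₂(0.2806) - 0.7194 × log₂(0.7194)
H(p) = 0.8563
C = 1 - 0.8563 = 0.1437 bits/use


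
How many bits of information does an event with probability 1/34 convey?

Information content I(x) = -log₂(p(x))
I = -log₂(1/34) = -log₂(0.0294)
I = 5.0875 bits


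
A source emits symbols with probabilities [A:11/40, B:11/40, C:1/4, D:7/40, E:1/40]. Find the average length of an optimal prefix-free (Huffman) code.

Huffman tree construction:
Combine smallest probabilities repeatedly
Resulting codes:
  A: 10 (length 2)
  B: 11 (length 2)
  C: 01 (length 2)
  D: 001 (length 3)
  E: 000 (length 3)
Average length = Σ p(s) × length(s) = 2.2000 bits


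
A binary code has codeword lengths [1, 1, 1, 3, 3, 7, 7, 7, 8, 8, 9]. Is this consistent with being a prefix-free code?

Kraft inequality: Σ 2^(-l_i) ≤ 1 for prefix-free code
Calculating: 2^(-1) + 2^(-1) + 2^(-1) + 2^(-3) + 2^(-3) + 2^(-7) + 2^(-7) + 2^(-7) + 2^(-8) + 2^(-8) + 2^(-9)
= 0.5 + 0.5 + 0.5 + 0.125 + 0.125 + 0.0078125 + 0.0078125 + 0.0078125 + 0.00390625 + 0.00390625 + 0.001953125
= 1.7832
Since 1.7832 > 1, prefix-free code does not exist


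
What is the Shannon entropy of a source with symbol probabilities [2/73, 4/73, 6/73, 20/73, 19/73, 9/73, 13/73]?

H(X) = -Σ p(x) log₂ p(x)
  -2/73 × log₂(2/73) = 0.1422
  -4/73 × log₂(4/73) = 0.2296
  -6/73 × log₂(6/73) = 0.2963
  -20/73 × log₂(20/73) = 0.5118
  -19/73 × log₂(19/73) = 0.5054
  -9/73 × log₂(9/73) = 0.3723
  -13/73 × log₂(13/73) = 0.4433
H(X) = 2.5009 bits


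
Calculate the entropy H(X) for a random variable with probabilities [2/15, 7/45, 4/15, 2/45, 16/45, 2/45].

H(X) = -Σ p(x) log₂ p(x)
  -2/15 × log₂(2/15) = 0.3876
  -7/45 × log₂(7/45) = 0.4176
  -4/15 × log₂(4/15) = 0.5085
  -2/45 × log₂(2/45) = 0.1996
  -16/45 × log₂(16/45) = 0.5304
  -2/45 × log₂(2/45) = 0.1996
H(X) = 2.2434 bits


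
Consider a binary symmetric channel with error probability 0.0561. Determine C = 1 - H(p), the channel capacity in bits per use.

For BSC with error probability p:
C = 1 - H(p) where H(p) is binary entropy
H(0.0561) = -0.0561 × log₂(0.0561) - 0.9439 × log₂(0.9439)
H(p) = 0.3118
C = 1 - 0.3118 = 0.6882 bits/use


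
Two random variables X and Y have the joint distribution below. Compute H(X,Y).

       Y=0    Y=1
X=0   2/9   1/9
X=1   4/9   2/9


H(X,Y) = -Σ p(x,y) log₂ p(x,y)
  p(0,0)=2/9: -0.2222 × log₂(0.2222) = 0.4822
  p(0,1)=1/9: -0.1111 × log₂(0.1111) = 0.3522
  p(1,0)=4/9: -0.4444 × log₂(0.4444) = 0.5200
  p(1,1)=2/9: -0.2222 × log₂(0.2222) = 0.4822
H(X,Y) = 1.8366 bits


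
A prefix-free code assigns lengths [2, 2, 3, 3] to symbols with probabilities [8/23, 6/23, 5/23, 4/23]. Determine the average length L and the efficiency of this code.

Average length L = Σ p_i × l_i = 2.3913 bits
Entropy H = 1.9532 bits
Efficiency η = H/L × 100% = 81.68%


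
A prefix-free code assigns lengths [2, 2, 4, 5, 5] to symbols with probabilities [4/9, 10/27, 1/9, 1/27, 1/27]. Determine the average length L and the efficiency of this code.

Average length L = Σ p_i × l_i = 2.4444 bits
Entropy H = 1.7551 bits
Efficiency η = H/L × 100% = 71.80%


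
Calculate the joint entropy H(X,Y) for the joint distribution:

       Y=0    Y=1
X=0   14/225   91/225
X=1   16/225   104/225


H(X,Y) = -Σ p(x,y) log₂ p(x,y)
  p(0,0)=14/225: -0.0622 × log₂(0.0622) = 0.2493
  p(0,1)=91/225: -0.4044 × log₂(0.4044) = 0.5282
  p(1,0)=16/225: -0.0711 × log₂(0.0711) = 0.2712
  p(1,1)=104/225: -0.4622 × log₂(0.4622) = 0.5146
H(X,Y) = 1.5633 bits


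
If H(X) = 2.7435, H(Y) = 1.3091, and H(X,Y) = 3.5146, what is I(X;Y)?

I(X;Y) = H(X) + H(Y) - H(X,Y)
I(X;Y) = 2.7435 + 1.3091 - 3.5146 = 0.538 bits


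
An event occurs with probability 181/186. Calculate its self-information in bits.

Information content I(x) = -log₂(p(x))
I = -log₂(181/186) = -log₂(0.9731)
I = 0.0393 bits


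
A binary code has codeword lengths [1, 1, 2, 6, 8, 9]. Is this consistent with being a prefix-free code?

Kraft inequality: Σ 2^(-l_i) ≤ 1 for prefix-free code
Calculating: 2^(-1) + 2^(-1) + 2^(-2) + 2^(-6) + 2^(-8) + 2^(-9)
= 0.5 + 0.5 + 0.25 + 0.015625 + 0.00390625 + 0.001953125
= 1.2715
Since 1.2715 > 1, prefix-free code does not exist


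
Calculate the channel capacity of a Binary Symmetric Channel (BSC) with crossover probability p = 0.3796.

For BSC with error probability p:
C = 1 - H(p) where H(p) is binary entropy
H(0.3796) = -0.3796 × log₂(0.3796) - 0.6204 × log₂(0.6204)
H(p) = 0.9578
C = 1 - 0.9578 = 0.0422 bits/use


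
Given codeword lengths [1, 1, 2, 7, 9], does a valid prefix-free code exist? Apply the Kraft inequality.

Kraft inequality: Σ 2^(-l_i) ≤ 1 for prefix-free code
Calculating: 2^(-1) + 2^(-1) + 2^(-2) + 2^(-7) + 2^(-9)
= 0.5 + 0.5 + 0.25 + 0.0078125 + 0.001953125
= 1.2598
Since 1.2598 > 1, prefix-free code does not exist


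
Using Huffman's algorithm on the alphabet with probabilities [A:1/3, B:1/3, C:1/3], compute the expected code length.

Huffman tree construction:
Combine smallest probabilities repeatedly
Resulting codes:
  A: 10 (length 2)
  B: 11 (length 2)
  C: 0 (length 1)
Average length = Σ p(s) × length(s) = 1.6667 bits


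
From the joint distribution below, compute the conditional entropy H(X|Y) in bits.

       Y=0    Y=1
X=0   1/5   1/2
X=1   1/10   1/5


H(X|Y) = Σ_y p(y) H(X|Y=y)
  p(Y=0) = 3/10, H(X|Y=0) = 0.9183
  p(Y=1) = 7/10, H(X|Y=1) = 0.8631
H(X|Y) = 0.3000×0.9183 + 0.7000×0.8631 = 0.8797 bits


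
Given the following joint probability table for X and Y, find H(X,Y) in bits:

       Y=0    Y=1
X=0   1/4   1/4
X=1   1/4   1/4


H(X,Y) = -Σ p(x,y) log₂ p(x,y)
  p(0,0)=1/4: -0.2500 × log₂(0.2500) = 0.5000
  p(0,1)=1/4: -0.2500 × log₂(0.2500) = 0.5000
  p(1,0)=1/4: -0.2500 × log₂(0.2500) = 0.5000
  p(1,1)=1/4: -0.2500 × log₂(0.2500) = 0.5000
H(X,Y) = 2.0000 bits


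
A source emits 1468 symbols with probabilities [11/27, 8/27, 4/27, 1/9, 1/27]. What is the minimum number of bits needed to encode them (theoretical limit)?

Entropy H = 1.9842 bits/symbol
Minimum bits = H × n = 1.9842 × 1468
= 2912.80 bits


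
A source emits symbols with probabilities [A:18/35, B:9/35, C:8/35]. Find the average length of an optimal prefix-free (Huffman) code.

Huffman tree construction:
Combine smallest probabilities repeatedly
Resulting codes:
  A: 1 (length 1)
  B: 01 (length 2)
  C: 00 (length 2)
Average length = Σ p(s) × length(s) = 1.4857 bits


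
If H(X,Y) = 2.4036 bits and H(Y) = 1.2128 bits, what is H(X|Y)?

Chain rule: H(X,Y) = H(X|Y) + H(Y)
H(X|Y) = H(X,Y) - H(Y) = 2.4036 - 1.2128 = 1.1908 bits


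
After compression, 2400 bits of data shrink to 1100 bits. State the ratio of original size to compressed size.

Compression ratio = Original / Compressed
= 2400 / 1100 = 2.18:1


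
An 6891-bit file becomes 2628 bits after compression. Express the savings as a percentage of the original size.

Space savings = (1 - Compressed/Original) × 100%
= (1 - 2628/6891) × 100%
= 61.86%
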